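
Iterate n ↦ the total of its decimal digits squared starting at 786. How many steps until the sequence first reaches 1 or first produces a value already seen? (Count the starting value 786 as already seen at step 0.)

11

786 → 7² + 8² + 6² = 49 + 64 + 36 = 149
149 → 1² + 4² + 9² = 1 + 16 + 81 = 98
98 → 9² + 8² = 81 + 64 = 145
145 → 1² + 4² + 5² = 1 + 16 + 25 = 42
42 → 4² + 2² = 16 + 4 = 20
20 → 2² + 0² = 4 + 0 = 4
4 → 4² = 16
16 → 1² + 6² = 1 + 36 = 37
37 → 3² + 7² = 9 + 49 = 58
58 → 5² + 8² = 25 + 64 = 89
89 → 8² + 9² = 64 + 81 = 145  — 145 repeats.
That took 11 steps.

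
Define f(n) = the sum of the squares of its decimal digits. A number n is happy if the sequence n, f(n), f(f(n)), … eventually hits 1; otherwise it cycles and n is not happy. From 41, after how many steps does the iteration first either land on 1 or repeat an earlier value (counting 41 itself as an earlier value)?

41 → 4² + 1² = 17
17 → 1² + 7² = 50
50 → 5² + 0² = 25
25 → 2² + 5² = 29
29 → 2² + 9² = 85
85 → 8² + 5² = 89
89 → 8² + 9² = 145
145 → 1² + 4² + 5² = 42
42 → 4² + 2² = 20
20 → 2² + 0² = 4
4 → 4² = 16
16 → 1² + 6² = 37
37 → 3² + 7² = 58
58 → 5² + 8² = 89  — 89 repeats.
That took 14 steps.

14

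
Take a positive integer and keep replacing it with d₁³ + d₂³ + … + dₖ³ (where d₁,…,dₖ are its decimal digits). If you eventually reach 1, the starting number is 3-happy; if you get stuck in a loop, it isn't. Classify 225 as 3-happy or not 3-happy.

225 → 141
141 → 66
66 → 432
432 → 99
99 → 1458
1458 → 702
702 → 351
351 → 153
153 → 153  — 153 already seen; the sequence cycles without reaching 1.

not 3-happy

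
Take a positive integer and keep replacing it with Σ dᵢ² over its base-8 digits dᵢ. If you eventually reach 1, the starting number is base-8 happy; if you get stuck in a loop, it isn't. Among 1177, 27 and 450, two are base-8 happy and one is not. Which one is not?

1177: 1177 → 18 → 8 → 1  — reaches 1 (base-8 happy)
27: 27 → 18 → 8 → 1  — reaches 1 (base-8 happy)
450: 450 → 53 → 61 → 74 → 6 → 36 → 32 → 16 → 4 → 16  — repeats 16 (not base-8 happy)

450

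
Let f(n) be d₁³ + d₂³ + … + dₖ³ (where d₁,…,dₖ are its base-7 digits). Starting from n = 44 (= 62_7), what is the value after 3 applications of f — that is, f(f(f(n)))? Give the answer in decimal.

80

44 = (6,2)_7 → 6³ + 2³ = 216 + 8 = 224
224 = (4,4,0)_7 → 4³ + 4³ + 0³ = 64 + 64 + 0 = 128
128 = (2,4,2)_7 → 2³ + 4³ + 2³ = 8 + 64 + 8 = 80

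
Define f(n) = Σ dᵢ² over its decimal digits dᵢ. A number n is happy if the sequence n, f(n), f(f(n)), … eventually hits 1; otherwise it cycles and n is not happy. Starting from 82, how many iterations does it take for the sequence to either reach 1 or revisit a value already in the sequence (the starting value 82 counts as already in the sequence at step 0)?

82 → 8² + 2² = 64 + 4 = 68
68 → 6² + 8² = 36 + 64 = 100
100 → 1² + 0² + 0² = 1 + 0 + 0 = 1  — reached 1.
That took 3 steps.

3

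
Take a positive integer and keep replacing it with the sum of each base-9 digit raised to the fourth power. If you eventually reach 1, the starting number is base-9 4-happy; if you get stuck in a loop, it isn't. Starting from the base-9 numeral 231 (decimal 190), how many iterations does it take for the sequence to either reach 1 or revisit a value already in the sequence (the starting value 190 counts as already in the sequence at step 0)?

190 = (2,3,1)_9 → 2⁴ + 3⁴ + 1⁴ = 16 + 81 + 1 = 98
98 = (1,1,8)_9 → 1⁴ + 1⁴ + 8⁴ = 1 + 1 + 4096 = 4098
4098 = (5,5,5,3)_9 → 5⁴ + 5⁴ + 5⁴ + 3⁴ = 625 + 625 + 625 + 81 = 1956
1956 = (2,6,1,3)_9 → 2⁴ + 6⁴ + 1⁴ + 3⁴ = 16 + 1296 + 1 + 81 = 1394
1394 = (1,8,1,8)_9 → 1⁴ + 8⁴ + 1⁴ + 8⁴ = 1 + 4096 + 1 + 4096 = 8194
8194 = (1,2,2,1,4)_9 → 1⁴ + 2⁴ + 2⁴ + 1⁴ + 4⁴ = 1 + 16 + 16 + 1 + 256 = 290
290 = (3,5,2)_9 → 3⁴ + 5⁴ + 2⁴ = 81 + 625 + 16 = 722
722 = (8,8,2)_9 → 8⁴ + 8⁴ + 2⁴ = 4096 + 4096 + 16 = 8208
8208 = (1,2,2,3,0)_9 → 1⁴ + 2⁴ + 2⁴ + 3⁴ + 0⁴ = 1 + 16 + 16 + 81 + 0 = 114
114 = (1,3,6)_9 → 1⁴ + 3⁴ + 6⁴ = 1 + 81 + 1296 = 1378
1378 = (1,8,0,1)_9 → 1⁴ + 8⁴ + 0⁴ + 1⁴ = 1 + 4096 + 0 + 1 = 4098  — 4098 repeats.
That took 11 steps.

11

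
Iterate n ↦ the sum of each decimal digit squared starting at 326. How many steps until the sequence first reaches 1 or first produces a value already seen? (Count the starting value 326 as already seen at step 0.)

5

326 → 3² + 2² + 6² = 9 + 4 + 36 = 49
49 → 4² + 9² = 16 + 81 = 97
97 → 9² + 7² = 81 + 49 = 130
130 → 1² + 3² + 0² = 1 + 9 + 0 = 10
10 → 1² + 0² = 1 + 0 = 1  — reached 1.
That took 5 steps.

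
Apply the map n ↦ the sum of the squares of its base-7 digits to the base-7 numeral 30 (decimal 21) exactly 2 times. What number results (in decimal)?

21 = (3,0)_7 → 3² + 0² = 9 + 0 = 9
9 = (1,2)_7 → 1² + 2² = 1 + 4 = 5

5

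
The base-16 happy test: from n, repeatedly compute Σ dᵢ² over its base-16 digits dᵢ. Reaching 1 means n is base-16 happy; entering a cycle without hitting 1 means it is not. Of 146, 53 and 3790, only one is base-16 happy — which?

146: 146 → 85 → 50 → 13 → 169 → 181 → 146  — repeats 146 (not base-16 happy)
53: 53 → 34 → 8 → 64 → 16 → 1  — reaches 1 (base-16 happy)
3790: 3790 → 536 → 69 → 41 → 85 → 50 → 13 → 169 → 181 → 146 → 85  — repeats 85 (not base-16 happy)

53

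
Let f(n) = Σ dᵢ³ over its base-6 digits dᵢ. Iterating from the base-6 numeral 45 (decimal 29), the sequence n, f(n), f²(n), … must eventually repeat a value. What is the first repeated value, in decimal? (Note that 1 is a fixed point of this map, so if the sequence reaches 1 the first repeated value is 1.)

29 = (4,5)_6 → 4³ + 5³ = 64 + 125 = 189
189 = (5,1,3)_6 → 5³ + 1³ + 3³ = 125 + 1 + 27 = 153
153 = (4,1,3)_6 → 4³ + 1³ + 3³ = 64 + 1 + 27 = 92
92 = (2,3,2)_6 → 2³ + 3³ + 2³ = 8 + 27 + 8 = 43
43 = (1,1,1)_6 → 1³ + 1³ + 1³ = 1 + 1 + 1 = 3
3 = (3)_6 → 3³ = 27
27 = (4,3)_6 → 4³ + 3³ = 64 + 27 = 91
91 = (2,3,1)_6 → 2³ + 3³ + 1³ = 8 + 27 + 1 = 36
36 = (1,0,0)_6 → 1³ + 0³ + 0³ = 1 + 0 + 0 = 1  — reached the fixed point 1.
1 → 1, so 1 is the first repeated value.

1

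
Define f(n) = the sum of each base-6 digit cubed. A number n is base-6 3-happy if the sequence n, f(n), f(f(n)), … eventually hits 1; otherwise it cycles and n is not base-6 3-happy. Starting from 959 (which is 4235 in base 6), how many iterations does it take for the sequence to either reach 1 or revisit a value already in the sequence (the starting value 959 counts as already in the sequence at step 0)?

959 = (4,2,3,5)_6 → 4³ + 2³ + 3³ + 5³ = 64 + 8 + 27 + 125 = 224
224 = (1,0,1,2)_6 → 1³ + 0³ + 1³ + 2³ = 1 + 0 + 1 + 8 = 10
10 = (1,4)_6 → 1³ + 4³ = 1 + 64 = 65
65 = (1,4,5)_6 → 1³ + 4³ + 5³ = 1 + 64 + 125 = 190
190 = (5,1,4)_6 → 5³ + 1³ + 4³ = 125 + 1 + 64 = 190  — 190 repeats.
That took 5 steps.

5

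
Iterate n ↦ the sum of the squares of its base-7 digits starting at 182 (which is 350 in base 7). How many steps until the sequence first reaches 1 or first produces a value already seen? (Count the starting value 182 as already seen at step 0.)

182 = (3,5,0)_7 → 3² + 5² + 0² = 34
34 = (4,6)_7 → 4² + 6² = 52
52 = (1,0,3)_7 → 1² + 0² + 3² = 10
10 = (1,3)_7 → 1² + 3² = 10  — 10 repeats.
That took 4 steps.

4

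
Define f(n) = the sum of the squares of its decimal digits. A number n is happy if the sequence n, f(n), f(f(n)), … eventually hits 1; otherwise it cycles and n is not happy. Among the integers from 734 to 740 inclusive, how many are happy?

2

734: 734 → 74 → 65 → 61 → 37 → 58 → 89 → 145 → 42 → 20 → 4 → 16 → 37  — not happy
735: 735 → 83 → 73 → 58 → 89 → 145 → 42 → 20 → 4 → 16 → 37 → 58  — not happy
736: 736 → 94 → 97 → 130 → 10 → 1  — happy
737: 737 → 107 → 50 → 25 → 29 → 85 → 89 → 145 → 42 → 20 → 4 → 16 → 37 → 58 → 89  — not happy
738: 738 → 122 → 9 → 81 → 65 → 61 → 37 → 58 → 89 → 145 → 42 → 20 → 4 → 16 → 37  — not happy
739: 739 → 139 → 91 → 82 → 68 → 100 → 1  — happy
740: 740 → 65 → 61 → 37 → 58 → 89 → 145 → 42 → 20 → 4 → 16 → 37  — not happy
happy: 736, 739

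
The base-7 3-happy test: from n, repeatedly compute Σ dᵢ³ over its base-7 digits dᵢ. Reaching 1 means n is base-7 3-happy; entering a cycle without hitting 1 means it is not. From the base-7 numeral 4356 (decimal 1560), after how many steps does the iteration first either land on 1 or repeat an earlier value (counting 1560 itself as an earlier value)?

6

1560 = (4,3,5,6)_7 → 4³ + 3³ + 5³ + 6³ = 64 + 27 + 125 + 216 = 432
432 = (1,1,5,5)_7 → 1³ + 1³ + 5³ + 5³ = 1 + 1 + 125 + 125 = 252
252 = (5,1,0)_7 → 5³ + 1³ + 0³ = 125 + 1 + 0 = 126
126 = (2,4,0)_7 → 2³ + 4³ + 0³ = 8 + 64 + 0 = 72
72 = (1,3,2)_7 → 1³ + 3³ + 2³ = 1 + 27 + 8 = 36
36 = (5,1)_7 → 5³ + 1³ = 125 + 1 = 126  — 126 repeats.
That took 6 steps.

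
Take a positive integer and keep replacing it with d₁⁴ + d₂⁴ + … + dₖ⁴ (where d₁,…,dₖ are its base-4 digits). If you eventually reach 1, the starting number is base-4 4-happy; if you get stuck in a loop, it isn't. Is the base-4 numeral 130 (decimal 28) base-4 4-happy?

28 = (1,3,0)_4 → 1⁴ + 3⁴ + 0⁴ = 82
82 = (1,1,0,2)_4 → 1⁴ + 1⁴ + 0⁴ + 2⁴ = 18
18 = (1,0,2)_4 → 1⁴ + 0⁴ + 2⁴ = 17
17 = (1,0,1)_4 → 1⁴ + 0⁴ + 1⁴ = 2
2 = (2)_4 → 2⁴ = 16
16 = (1,0,0)_4 → 1⁴ + 0⁴ + 0⁴ = 1  — reached 1.

base-4 4-happy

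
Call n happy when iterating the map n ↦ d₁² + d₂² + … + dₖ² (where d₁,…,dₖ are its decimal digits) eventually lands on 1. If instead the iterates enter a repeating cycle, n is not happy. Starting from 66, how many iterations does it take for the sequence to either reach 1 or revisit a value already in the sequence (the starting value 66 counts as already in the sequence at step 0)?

15

66 → 6² + 6² = 72
72 → 7² + 2² = 53
53 → 5² + 3² = 34
34 → 3² + 4² = 25
25 → 2² + 5² = 29
29 → 2² + 9² = 85
85 → 8² + 5² = 89
89 → 8² + 9² = 145
145 → 1² + 4² + 5² = 42
42 → 4² + 2² = 20
20 → 2² + 0² = 4
4 → 4² = 16
16 → 1² + 6² = 37
37 → 3² + 7² = 58
58 → 5² + 8² = 89  — 89 repeats.
That took 15 steps.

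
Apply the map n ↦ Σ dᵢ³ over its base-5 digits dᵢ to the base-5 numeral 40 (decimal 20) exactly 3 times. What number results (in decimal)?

20 = (4,0)_5 → 4³ + 0³ = 64 + 0 = 64
64 = (2,2,4)_5 → 2³ + 2³ + 4³ = 8 + 8 + 64 = 80
80 = (3,1,0)_5 → 3³ + 1³ + 0³ = 27 + 1 + 0 = 28

28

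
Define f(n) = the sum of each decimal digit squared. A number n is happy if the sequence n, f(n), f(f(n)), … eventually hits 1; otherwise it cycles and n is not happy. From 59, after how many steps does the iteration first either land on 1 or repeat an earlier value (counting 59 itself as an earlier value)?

10

59 → 106
106 → 37
37 → 58
58 → 89
89 → 145
145 → 42
42 → 20
20 → 4
4 → 16
16 → 37  — 37 repeats.
That took 10 steps.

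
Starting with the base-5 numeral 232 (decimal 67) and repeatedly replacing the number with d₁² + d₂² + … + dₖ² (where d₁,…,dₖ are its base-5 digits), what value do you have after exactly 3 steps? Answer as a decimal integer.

67 = (2,3,2)_5 → 2² + 3² + 2² = 17
17 = (3,2)_5 → 3² + 2² = 13
13 = (2,3)_5 → 2² + 3² = 13

13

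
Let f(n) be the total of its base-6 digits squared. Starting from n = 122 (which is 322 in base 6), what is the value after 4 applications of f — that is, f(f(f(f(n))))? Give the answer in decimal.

122 = (3,2,2)_6 → 3² + 2² + 2² = 9 + 4 + 4 = 17
17 = (2,5)_6 → 2² + 5² = 4 + 25 = 29
29 = (4,5)_6 → 4² + 5² = 16 + 25 = 41
41 = (1,0,5)_6 → 1² + 0² + 5² = 1 + 0 + 25 = 26

26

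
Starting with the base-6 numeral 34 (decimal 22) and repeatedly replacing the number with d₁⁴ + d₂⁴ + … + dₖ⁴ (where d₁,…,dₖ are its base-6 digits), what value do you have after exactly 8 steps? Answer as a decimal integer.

114

22 = (3,4)_6 → 3⁴ + 4⁴ = 337
337 = (1,3,2,1)_6 → 1⁴ + 3⁴ + 2⁴ + 1⁴ = 99
99 = (2,4,3)_6 → 2⁴ + 4⁴ + 3⁴ = 353
353 = (1,3,4,5)_6 → 1⁴ + 3⁴ + 4⁴ + 5⁴ = 963
963 = (4,2,4,3)_6 → 4⁴ + 2⁴ + 4⁴ + 3⁴ = 609
609 = (2,4,5,3)_6 → 2⁴ + 4⁴ + 5⁴ + 3⁴ = 978
978 = (4,3,1,0)_6 → 4⁴ + 3⁴ + 1⁴ + 0⁴ = 338
338 = (1,3,2,2)_6 → 1⁴ + 3⁴ + 2⁴ + 2⁴ = 114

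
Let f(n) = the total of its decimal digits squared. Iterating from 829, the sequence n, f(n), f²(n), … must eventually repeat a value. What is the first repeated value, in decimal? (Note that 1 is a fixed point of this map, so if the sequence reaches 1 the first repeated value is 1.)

829 → 8² + 2² + 9² = 64 + 4 + 81 = 149
149 → 1² + 4² + 9² = 1 + 16 + 81 = 98
98 → 9² + 8² = 81 + 64 = 145
145 → 1² + 4² + 5² = 1 + 16 + 25 = 42
42 → 4² + 2² = 16 + 4 = 20
20 → 2² + 0² = 4 + 0 = 4
4 → 4² = 16
16 → 1² + 6² = 1 + 36 = 37
37 → 3² + 7² = 9 + 49 = 58
58 → 5² + 8² = 25 + 64 = 89
89 → 8² + 9² = 64 + 81 = 145  — 145 already appeared earlier.

145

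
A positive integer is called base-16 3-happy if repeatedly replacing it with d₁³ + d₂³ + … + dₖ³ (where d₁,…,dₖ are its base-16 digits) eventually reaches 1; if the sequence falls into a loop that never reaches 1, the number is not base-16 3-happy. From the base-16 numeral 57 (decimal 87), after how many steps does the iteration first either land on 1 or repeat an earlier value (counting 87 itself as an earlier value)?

5

87 = (5,7)_16 → 468
468 = (1,13,4)_16 → 2262
2262 = (8,13,6)_16 → 2925
2925 = (11,6,13)_16 → 3744
3744 = (14,10,0)_16 → 3744  — 3744 repeats.
That took 5 steps.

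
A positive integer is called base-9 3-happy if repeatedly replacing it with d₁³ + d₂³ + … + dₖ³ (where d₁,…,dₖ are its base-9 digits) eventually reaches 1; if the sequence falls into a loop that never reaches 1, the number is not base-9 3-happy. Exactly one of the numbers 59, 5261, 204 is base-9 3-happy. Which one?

59

59: 59 → 341 → 577 → 345 → 99 → 9 → 1  — reaches 1 (base-9 3-happy)
5261: 5261 → 981 → 29 → 35 → 539 → 853 → 409 → 189 → 35  — repeats 35 (not base-9 3-happy)
204: 204 → 288 → 152 → 856 → 128 → 134 → 638 → 1198 → 470 → 476 → 980 → 540 → 432 → 152  — repeats 152 (not base-9 3-happy)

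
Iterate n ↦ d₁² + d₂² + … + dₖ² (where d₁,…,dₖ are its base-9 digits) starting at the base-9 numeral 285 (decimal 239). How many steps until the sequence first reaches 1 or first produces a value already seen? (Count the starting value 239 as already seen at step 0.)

8

239 = (2,8,5)_9 → 93
93 = (1,1,3)_9 → 11
11 = (1,2)_9 → 5
5 = (5)_9 → 25
25 = (2,7)_9 → 53
53 = (5,8)_9 → 89
89 = (1,0,8)_9 → 65
65 = (7,2)_9 → 53  — 53 repeats.
That took 8 steps.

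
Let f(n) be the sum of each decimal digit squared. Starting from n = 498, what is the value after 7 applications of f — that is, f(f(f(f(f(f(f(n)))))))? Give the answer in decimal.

42

498 → 4² + 9² + 8² = 161
161 → 1² + 6² + 1² = 38
38 → 3² + 8² = 73
73 → 7² + 3² = 58
58 → 5² + 8² = 89
89 → 8² + 9² = 145
145 → 1² + 4² + 5² = 42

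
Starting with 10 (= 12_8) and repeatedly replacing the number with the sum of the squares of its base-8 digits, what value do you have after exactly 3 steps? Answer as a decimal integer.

10

10 = (1,2)_8 → 1² + 2² = 5
5 = (5)_8 → 5² = 25
25 = (3,1)_8 → 3² + 1² = 10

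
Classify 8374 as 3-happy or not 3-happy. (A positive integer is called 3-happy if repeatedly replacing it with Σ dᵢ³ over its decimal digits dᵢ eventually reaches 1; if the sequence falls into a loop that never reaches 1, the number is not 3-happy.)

8374 → 8³ + 3³ + 7³ + 4³ = 946
946 → 9³ + 4³ + 6³ = 1009
1009 → 1³ + 0³ + 0³ + 9³ = 730
730 → 7³ + 3³ + 0³ = 370
370 → 3³ + 7³ + 0³ = 370  — 370 already seen; the sequence cycles without reaching 1.

not 3-happy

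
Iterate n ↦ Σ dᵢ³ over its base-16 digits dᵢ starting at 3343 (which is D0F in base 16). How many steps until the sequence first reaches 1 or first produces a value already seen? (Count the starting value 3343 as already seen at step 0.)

6

3343 = (13,0,15)_16 → 13³ + 0³ + 15³ = 5572
5572 = (1,5,12,4)_16 → 1³ + 5³ + 12³ + 4³ = 1918
1918 = (7,7,14)_16 → 7³ + 7³ + 14³ = 3430
3430 = (13,6,6)_16 → 13³ + 6³ + 6³ = 2629
2629 = (10,4,5)_16 → 10³ + 4³ + 5³ = 1189
1189 = (4,10,5)_16 → 4³ + 10³ + 5³ = 1189  — 1189 repeats.
That took 6 steps.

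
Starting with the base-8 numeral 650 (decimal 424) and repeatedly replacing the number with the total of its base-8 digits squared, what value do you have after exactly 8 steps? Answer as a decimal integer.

16

424 = (6,5,0)_8 → 6² + 5² + 0² = 61
61 = (7,5)_8 → 7² + 5² = 74
74 = (1,1,2)_8 → 1² + 1² + 2² = 6
6 = (6)_8 → 6² = 36
36 = (4,4)_8 → 4² + 4² = 32
32 = (4,0)_8 → 4² + 0² = 16
16 = (2,0)_8 → 2² + 0² = 4
4 = (4)_8 → 4² = 16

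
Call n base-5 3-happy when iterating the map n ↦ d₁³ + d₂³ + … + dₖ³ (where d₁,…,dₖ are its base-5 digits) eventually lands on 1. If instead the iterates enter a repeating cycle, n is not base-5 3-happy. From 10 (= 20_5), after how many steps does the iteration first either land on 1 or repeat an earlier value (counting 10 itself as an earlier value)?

3

10 = (2,0)_5 → 8
8 = (1,3)_5 → 28
28 = (1,0,3)_5 → 28  — 28 repeats.
That took 3 steps.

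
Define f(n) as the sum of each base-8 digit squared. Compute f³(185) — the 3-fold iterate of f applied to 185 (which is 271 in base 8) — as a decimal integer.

185 = (2,7,1)_8 → 2² + 7² + 1² = 4 + 49 + 1 = 54
54 = (6,6)_8 → 6² + 6² = 36 + 36 = 72
72 = (1,1,0)_8 → 1² + 1² + 0² = 1 + 1 + 0 = 2

2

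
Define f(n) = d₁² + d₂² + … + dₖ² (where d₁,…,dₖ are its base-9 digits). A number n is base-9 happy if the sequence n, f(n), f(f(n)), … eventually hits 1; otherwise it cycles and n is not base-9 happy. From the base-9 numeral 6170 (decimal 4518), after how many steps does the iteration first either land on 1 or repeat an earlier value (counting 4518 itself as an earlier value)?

5

4518 = (6,1,7,0)_9 → 6² + 1² + 7² + 0² = 36 + 1 + 49 + 0 = 86
86 = (1,0,5)_9 → 1² + 0² + 5² = 1 + 0 + 25 = 26
26 = (2,8)_9 → 2² + 8² = 4 + 64 = 68
68 = (7,5)_9 → 7² + 5² = 49 + 25 = 74
74 = (8,2)_9 → 8² + 2² = 64 + 4 = 68  — 68 repeats.
That took 5 steps.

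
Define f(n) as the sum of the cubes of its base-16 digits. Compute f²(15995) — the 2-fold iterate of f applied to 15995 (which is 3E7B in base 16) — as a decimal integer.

15995 = (3,14,7,11)_16 → 4445
4445 = (1,1,5,13)_16 → 2324

2324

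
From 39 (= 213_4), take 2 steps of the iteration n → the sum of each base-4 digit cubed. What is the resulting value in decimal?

9

39 = (2,1,3)_4 → 36
36 = (2,1,0)_4 → 9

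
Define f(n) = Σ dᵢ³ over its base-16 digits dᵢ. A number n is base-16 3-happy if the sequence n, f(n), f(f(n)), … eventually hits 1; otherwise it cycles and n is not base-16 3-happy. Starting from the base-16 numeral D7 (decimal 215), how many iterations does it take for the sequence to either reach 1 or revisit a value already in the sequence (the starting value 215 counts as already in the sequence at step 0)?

215 = (13,7)_16 → 13³ + 7³ = 2540
2540 = (9,14,12)_16 → 9³ + 14³ + 12³ = 5201
5201 = (1,4,5,1)_16 → 1³ + 4³ + 5³ + 1³ = 191
191 = (11,15)_16 → 11³ + 15³ = 4706
4706 = (1,2,6,2)_16 → 1³ + 2³ + 6³ + 2³ = 233
233 = (14,9)_16 → 14³ + 9³ = 3473
3473 = (13,9,1)_16 → 13³ + 9³ + 1³ = 2927
2927 = (11,6,15)_16 → 11³ + 6³ + 15³ = 4922
4922 = (1,3,3,10)_16 → 1³ + 3³ + 3³ + 10³ = 1055
1055 = (4,1,15)_16 → 4³ + 1³ + 15³ = 3440
3440 = (13,7,0)_16 → 13³ + 7³ + 0³ = 2540  — 2540 repeats.
That took 11 steps.

11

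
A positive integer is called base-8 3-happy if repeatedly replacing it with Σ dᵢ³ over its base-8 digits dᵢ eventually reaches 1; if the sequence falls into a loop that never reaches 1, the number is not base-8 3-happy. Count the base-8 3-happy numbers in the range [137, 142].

3

137: 137 → 10 → 9 → 2 → 8 → 1  (reaches 1)
138: 138 → 17 → 9 → 2 → 8 → 1  (reaches 1)
139: 139 → 36 → 128 → 8 → 1  (reaches 1)
140: 140 → 73 → 3 → 27 → 54 → 432 → 432  (repeats 432)
141: 141 → 134 → 224 → 91 → 55 → 559 → 469 → 476 → 434 → 440 → 559  (repeats 559)
142: 142 → 225 → 92 → 92  (repeats 92)
base-8 3-happy: 137, 138, 139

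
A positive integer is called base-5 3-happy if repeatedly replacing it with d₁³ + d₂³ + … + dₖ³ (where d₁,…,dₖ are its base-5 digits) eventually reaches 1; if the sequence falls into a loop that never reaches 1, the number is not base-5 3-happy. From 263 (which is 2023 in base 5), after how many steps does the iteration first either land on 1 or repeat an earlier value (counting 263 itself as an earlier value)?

263 = (2,0,2,3)_5 → 43
43 = (1,3,3)_5 → 55
55 = (2,1,0)_5 → 9
9 = (1,4)_5 → 65
65 = (2,3,0)_5 → 35
35 = (1,2,0)_5 → 9  — 9 repeats.
That took 6 steps.

6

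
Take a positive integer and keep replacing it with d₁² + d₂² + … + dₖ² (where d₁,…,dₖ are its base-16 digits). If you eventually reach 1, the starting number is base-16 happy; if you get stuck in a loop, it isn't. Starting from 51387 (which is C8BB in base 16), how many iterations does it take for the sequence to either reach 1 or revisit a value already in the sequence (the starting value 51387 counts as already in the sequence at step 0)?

8

51387 = (12,8,11,11)_16 → 450
450 = (1,12,2)_16 → 149
149 = (9,5)_16 → 106
106 = (6,10)_16 → 136
136 = (8,8)_16 → 128
128 = (8,0)_16 → 64
64 = (4,0)_16 → 16
16 = (1,0)_16 → 1  — reached 1.
That took 8 steps.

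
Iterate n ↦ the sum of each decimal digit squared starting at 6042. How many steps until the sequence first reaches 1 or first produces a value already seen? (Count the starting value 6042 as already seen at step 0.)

6042 → 6² + 0² + 4² + 2² = 56
56 → 5² + 6² = 61
61 → 6² + 1² = 37
37 → 3² + 7² = 58
58 → 5² + 8² = 89
89 → 8² + 9² = 145
145 → 1² + 4² + 5² = 42
42 → 4² + 2² = 20
20 → 2² + 0² = 4
4 → 4² = 16
16 → 1² + 6² = 37  — 37 repeats.
That took 11 steps.

11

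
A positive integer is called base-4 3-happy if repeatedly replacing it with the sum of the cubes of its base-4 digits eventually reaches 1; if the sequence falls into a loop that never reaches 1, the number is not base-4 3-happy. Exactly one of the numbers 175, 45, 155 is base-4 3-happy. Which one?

175

175: 175 → 70 → 10 → 16 → 1  — reaches 1 (base-4 3-happy)
45: 45 → 36 → 9 → 9  — repeats 9 (not base-4 3-happy)
155: 155 → 44 → 35 → 35  — repeats 35 (not base-4 3-happy)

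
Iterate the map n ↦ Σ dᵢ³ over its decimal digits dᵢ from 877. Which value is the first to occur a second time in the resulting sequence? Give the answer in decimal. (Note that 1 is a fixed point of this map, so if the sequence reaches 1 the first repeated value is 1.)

1

877 → 8³ + 7³ + 7³ = 1198
1198 → 1³ + 1³ + 9³ + 8³ = 1243
1243 → 1³ + 2³ + 4³ + 3³ = 100
100 → 1³ + 0³ + 0³ = 1  — reached the fixed point 1.
1 → 1, so 1 is the first repeated value.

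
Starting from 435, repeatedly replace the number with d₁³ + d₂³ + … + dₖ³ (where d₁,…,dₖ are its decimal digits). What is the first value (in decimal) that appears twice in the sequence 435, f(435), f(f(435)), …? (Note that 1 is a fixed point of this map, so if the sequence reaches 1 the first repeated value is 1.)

153

435 → 216
216 → 225
225 → 141
141 → 66
66 → 432
432 → 99
99 → 1458
1458 → 702
702 → 351
351 → 153
153 → 153  — 153 already appeared earlier.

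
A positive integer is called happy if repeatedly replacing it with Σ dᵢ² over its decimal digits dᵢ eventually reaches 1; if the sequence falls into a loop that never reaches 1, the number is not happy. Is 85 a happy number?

not happy

85 → 8² + 5² = 64 + 25 = 89
89 → 8² + 9² = 64 + 81 = 145
145 → 1² + 4² + 5² = 1 + 16 + 25 = 42
42 → 4² + 2² = 16 + 4 = 20
20 → 2² + 0² = 4 + 0 = 4
4 → 4² = 16
16 → 1² + 6² = 1 + 36 = 37
37 → 3² + 7² = 9 + 49 = 58
58 → 5² + 8² = 25 + 64 = 89  — 89 already seen; the sequence cycles without reaching 1.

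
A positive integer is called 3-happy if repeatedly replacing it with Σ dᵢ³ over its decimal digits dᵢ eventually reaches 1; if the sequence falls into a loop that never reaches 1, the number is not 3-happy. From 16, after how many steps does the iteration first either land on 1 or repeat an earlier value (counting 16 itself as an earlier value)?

16 → 1³ + 6³ = 217
217 → 2³ + 1³ + 7³ = 352
352 → 3³ + 5³ + 2³ = 160
160 → 1³ + 6³ + 0³ = 217  — 217 repeats.
That took 4 steps.

4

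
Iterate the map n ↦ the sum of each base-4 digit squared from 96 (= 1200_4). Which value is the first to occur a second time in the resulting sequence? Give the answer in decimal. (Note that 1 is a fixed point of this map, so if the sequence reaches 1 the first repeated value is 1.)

96 = (1,2,0,0)_4 → 1² + 2² + 0² + 0² = 1 + 4 + 0 + 0 = 5
5 = (1,1)_4 → 1² + 1² = 1 + 1 = 2
2 = (2)_4 → 2² = 4
4 = (1,0)_4 → 1² + 0² = 1 + 0 = 1  — reached the fixed point 1.
1 → 1, so 1 is the first repeated value.

1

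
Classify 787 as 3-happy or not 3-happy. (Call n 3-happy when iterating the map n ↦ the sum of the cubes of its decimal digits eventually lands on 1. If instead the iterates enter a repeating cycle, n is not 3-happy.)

3-happy

787 → 7³ + 8³ + 7³ = 1198
1198 → 1³ + 1³ + 9³ + 8³ = 1243
1243 → 1³ + 2³ + 4³ + 3³ = 100
100 → 1³ + 0³ + 0³ = 1  — reached 1.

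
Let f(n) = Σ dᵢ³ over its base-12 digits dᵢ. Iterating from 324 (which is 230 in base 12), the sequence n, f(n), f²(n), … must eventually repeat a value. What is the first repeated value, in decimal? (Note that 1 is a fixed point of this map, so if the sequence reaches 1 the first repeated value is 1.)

1

324 = (2,3,0)_12 → 2³ + 3³ + 0³ = 8 + 27 + 0 = 35
35 = (2,11)_12 → 2³ + 11³ = 8 + 1331 = 1339
1339 = (9,3,7)_12 → 9³ + 3³ + 7³ = 729 + 27 + 343 = 1099
1099 = (7,7,7)_12 → 7³ + 7³ + 7³ = 343 + 343 + 343 = 1029
1029 = (7,1,9)_12 → 7³ + 1³ + 9³ = 343 + 1 + 729 = 1073
1073 = (7,5,5)_12 → 7³ + 5³ + 5³ = 343 + 125 + 125 = 593
593 = (4,1,5)_12 → 4³ + 1³ + 5³ = 64 + 1 + 125 = 190
190 = (1,3,10)_12 → 1³ + 3³ + 10³ = 1 + 27 + 1000 = 1028
1028 = (7,1,8)_12 → 7³ + 1³ + 8³ = 343 + 1 + 512 = 856
856 = (5,11,4)_12 → 5³ + 11³ + 4³ = 125 + 1331 + 64 = 1520
1520 = (10,6,8)_12 → 10³ + 6³ + 8³ = 1000 + 216 + 512 = 1728
1728 = (1,0,0,0)_12 → 1³ + 0³ + 0³ + 0³ = 1 + 0 + 0 + 0 = 1  — reached the fixed point 1.
1 → 1, so 1 is the first repeated value.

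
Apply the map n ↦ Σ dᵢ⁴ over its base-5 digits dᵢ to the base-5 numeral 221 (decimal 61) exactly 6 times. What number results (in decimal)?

61 = (2,2,1)_5 → 2⁴ + 2⁴ + 1⁴ = 33
33 = (1,1,3)_5 → 1⁴ + 1⁴ + 3⁴ = 83
83 = (3,1,3)_5 → 3⁴ + 1⁴ + 3⁴ = 163
163 = (1,1,2,3)_5 → 1⁴ + 1⁴ + 2⁴ + 3⁴ = 99
99 = (3,4,4)_5 → 3⁴ + 4⁴ + 4⁴ = 593
593 = (4,3,3,3)_5 → 4⁴ + 3⁴ + 3⁴ + 3⁴ = 499

499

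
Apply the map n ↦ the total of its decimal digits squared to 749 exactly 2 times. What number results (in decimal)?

53

749 → 7² + 4² + 9² = 146
146 → 1² + 4² + 6² = 53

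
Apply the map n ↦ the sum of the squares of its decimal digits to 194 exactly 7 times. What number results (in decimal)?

194 → 1² + 9² + 4² = 1 + 81 + 16 = 98
98 → 9² + 8² = 81 + 64 = 145
145 → 1² + 4² + 5² = 1 + 16 + 25 = 42
42 → 4² + 2² = 16 + 4 = 20
20 → 2² + 0² = 4 + 0 = 4
4 → 4² = 16
16 → 1² + 6² = 1 + 36 = 37

37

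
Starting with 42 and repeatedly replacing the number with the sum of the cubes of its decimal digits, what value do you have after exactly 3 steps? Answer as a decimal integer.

42 → 4³ + 2³ = 64 + 8 = 72
72 → 7³ + 2³ = 343 + 8 = 351
351 → 3³ + 5³ + 1³ = 27 + 125 + 1 = 153

153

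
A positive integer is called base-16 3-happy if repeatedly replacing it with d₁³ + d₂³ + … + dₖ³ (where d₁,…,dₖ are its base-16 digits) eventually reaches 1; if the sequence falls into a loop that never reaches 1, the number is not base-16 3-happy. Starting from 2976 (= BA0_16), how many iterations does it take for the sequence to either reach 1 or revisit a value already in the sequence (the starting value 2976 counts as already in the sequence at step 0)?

2976 = (11,10,0)_16 → 11³ + 10³ + 0³ = 1331 + 1000 + 0 = 2331
2331 = (9,1,11)_16 → 9³ + 1³ + 11³ = 729 + 1 + 1331 = 2061
2061 = (8,0,13)_16 → 8³ + 0³ + 13³ = 512 + 0 + 2197 = 2709
2709 = (10,9,5)_16 → 10³ + 9³ + 5³ = 1000 + 729 + 125 = 1854
1854 = (7,3,14)_16 → 7³ + 3³ + 14³ = 343 + 27 + 2744 = 3114
3114 = (12,2,10)_16 → 12³ + 2³ + 10³ = 1728 + 8 + 1000 = 2736
2736 = (10,11,0)_16 → 10³ + 11³ + 0³ = 1000 + 1331 + 0 = 2331  — 2331 repeats.
That took 7 steps.

7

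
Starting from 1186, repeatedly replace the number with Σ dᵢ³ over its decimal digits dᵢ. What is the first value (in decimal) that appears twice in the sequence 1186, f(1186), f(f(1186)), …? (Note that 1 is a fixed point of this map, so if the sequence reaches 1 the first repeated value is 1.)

370

1186 → 1³ + 1³ + 8³ + 6³ = 730
730 → 7³ + 3³ + 0³ = 370
370 → 3³ + 7³ + 0³ = 370  — 370 already appeared earlier.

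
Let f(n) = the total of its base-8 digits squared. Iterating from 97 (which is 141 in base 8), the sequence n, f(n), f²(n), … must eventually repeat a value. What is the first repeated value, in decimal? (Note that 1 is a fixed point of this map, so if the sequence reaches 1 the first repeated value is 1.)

97 = (1,4,1)_8 → 1² + 4² + 1² = 18
18 = (2,2)_8 → 2² + 2² = 8
8 = (1,0)_8 → 1² + 0² = 1  — reached the fixed point 1.
1 → 1, so 1 is the first repeated value.

1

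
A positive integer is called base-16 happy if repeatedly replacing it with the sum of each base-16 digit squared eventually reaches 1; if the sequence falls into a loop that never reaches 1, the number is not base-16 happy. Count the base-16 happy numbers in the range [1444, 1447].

2

1444: 1444 → 141 → 233 → 277 → 27 → 122 → 149 → 106 → 136 → 128 → 64 → 16 → 1  (reaches 1)
1445: 1445 → 150 → 117 → 74 → 116 → 65 → 17 → 2 → 4 → 16 → 1  (reaches 1)
1446: 1446 → 161 → 101 → 61 → 178 → 125 → 218 → 269 → 170 → 200 → 208 → 169 → 181 → 146 → 85 → 50 → 13 → 169  (repeats 169)
1447: 1447 → 174 → 296 → 69 → 41 → 85 → 50 → 13 → 169 → 181 → 146 → 85  (repeats 85)
base-16 happy: 1444, 1445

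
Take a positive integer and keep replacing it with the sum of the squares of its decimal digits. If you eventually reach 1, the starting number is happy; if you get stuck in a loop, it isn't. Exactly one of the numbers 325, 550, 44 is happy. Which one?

44

325: 325 → 38 → 73 → 58 → 89 → 145 → 42 → 20 → 4 → 16 → 37 → 58  — repeats 58 (not happy)
550: 550 → 50 → 25 → 29 → 85 → 89 → 145 → 42 → 20 → 4 → 16 → 37 → 58 → 89  — repeats 89 (not happy)
44: 44 → 32 → 13 → 10 → 1  — reaches 1 (happy)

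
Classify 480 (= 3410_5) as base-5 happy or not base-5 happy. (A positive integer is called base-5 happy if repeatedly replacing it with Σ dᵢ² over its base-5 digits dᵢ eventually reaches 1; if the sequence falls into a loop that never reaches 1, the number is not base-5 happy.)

480 = (3,4,1,0)_5 → 3² + 4² + 1² + 0² = 9 + 16 + 1 + 0 = 26
26 = (1,0,1)_5 → 1² + 0² + 1² = 1 + 0 + 1 = 2
2 = (2)_5 → 2² = 4
4 = (4)_5 → 4² = 16
16 = (3,1)_5 → 3² + 1² = 9 + 1 = 10
10 = (2,0)_5 → 2² + 0² = 4 + 0 = 4  — 4 already seen; the sequence cycles without reaching 1.

not base-5 happy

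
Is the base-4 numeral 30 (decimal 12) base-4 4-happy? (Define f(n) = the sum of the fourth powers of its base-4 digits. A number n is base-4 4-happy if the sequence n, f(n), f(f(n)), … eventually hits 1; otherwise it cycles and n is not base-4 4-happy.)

not base-4 4-happy

12 = (3,0)_4 → 3⁴ + 0⁴ = 81 + 0 = 81
81 = (1,1,0,1)_4 → 1⁴ + 1⁴ + 0⁴ + 1⁴ = 1 + 1 + 0 + 1 = 3
3 = (3)_4 → 3⁴ = 81  — 81 already seen; the sequence cycles without reaching 1.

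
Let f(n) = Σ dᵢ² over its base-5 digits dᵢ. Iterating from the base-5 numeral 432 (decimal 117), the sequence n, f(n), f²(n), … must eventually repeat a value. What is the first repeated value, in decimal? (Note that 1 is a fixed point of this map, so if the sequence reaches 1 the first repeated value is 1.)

13

117 = (4,3,2)_5 → 4² + 3² + 2² = 16 + 9 + 4 = 29
29 = (1,0,4)_5 → 1² + 0² + 4² = 1 + 0 + 16 = 17
17 = (3,2)_5 → 3² + 2² = 9 + 4 = 13
13 = (2,3)_5 → 2² + 3² = 4 + 9 = 13  — 13 already appeared earlier.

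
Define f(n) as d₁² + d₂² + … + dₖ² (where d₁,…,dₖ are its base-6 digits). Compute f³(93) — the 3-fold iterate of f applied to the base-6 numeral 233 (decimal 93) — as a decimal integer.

17

93 = (2,3,3)_6 → 2² + 3² + 3² = 22
22 = (3,4)_6 → 3² + 4² = 25
25 = (4,1)_6 → 4² + 1² = 17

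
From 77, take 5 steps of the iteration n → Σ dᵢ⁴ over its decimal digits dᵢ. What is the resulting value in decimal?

77 → 7⁴ + 7⁴ = 2401 + 2401 = 4802
4802 → 4⁴ + 8⁴ + 0⁴ + 2⁴ = 256 + 4096 + 0 + 16 = 4368
4368 → 4⁴ + 3⁴ + 6⁴ + 8⁴ = 256 + 81 + 1296 + 4096 = 5729
5729 → 5⁴ + 7⁴ + 2⁴ + 9⁴ = 625 + 2401 + 16 + 6561 = 9603
9603 → 9⁴ + 6⁴ + 0⁴ + 3⁴ = 6561 + 1296 + 0 + 81 = 7938

7938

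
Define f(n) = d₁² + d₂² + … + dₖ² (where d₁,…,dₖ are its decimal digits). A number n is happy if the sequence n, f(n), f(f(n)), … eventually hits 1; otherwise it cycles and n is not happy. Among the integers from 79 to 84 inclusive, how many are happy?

79: 79 → 130 → 10 → 1  — happy
80: 80 → 64 → 52 → 29 → 85 → 89 → 145 → 42 → 20 → 4 → 16 → 37 → 58 → 89  — not happy
81: 81 → 65 → 61 → 37 → 58 → 89 → 145 → 42 → 20 → 4 → 16 → 37  — not happy
82: 82 → 68 → 100 → 1  — happy
83: 83 → 73 → 58 → 89 → 145 → 42 → 20 → 4 → 16 → 37 → 58  — not happy
84: 84 → 80 → 64 → 52 → 29 → 85 → 89 → 145 → 42 → 20 → 4 → 16 → 37 → 58 → 89  — not happy
happy: 79, 82

2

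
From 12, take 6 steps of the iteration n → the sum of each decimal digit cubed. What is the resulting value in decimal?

153

12 → 1³ + 2³ = 1 + 8 = 9
9 → 9³ = 729
729 → 7³ + 2³ + 9³ = 343 + 8 + 729 = 1080
1080 → 1³ + 0³ + 8³ + 0³ = 1 + 0 + 512 + 0 = 513
513 → 5³ + 1³ + 3³ = 125 + 1 + 27 = 153
153 → 1³ + 5³ + 3³ = 1 + 125 + 27 = 153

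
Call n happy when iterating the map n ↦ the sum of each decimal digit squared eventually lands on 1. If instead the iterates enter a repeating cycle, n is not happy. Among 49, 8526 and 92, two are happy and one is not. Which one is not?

92

49: 49 → 97 → 130 → 10 → 1  — reaches 1 (happy)
8526: 8526 → 129 → 86 → 100 → 1  — reaches 1 (happy)
92: 92 → 85 → 89 → 145 → 42 → 20 → 4 → 16 → 37 → 58 → 89  — repeats 89 (not happy)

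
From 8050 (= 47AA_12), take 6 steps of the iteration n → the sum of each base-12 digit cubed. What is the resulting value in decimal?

190

8050 = (4,7,10,10)_12 → 2407
2407 = (1,4,8,7)_12 → 920
920 = (6,4,8)_12 → 792
792 = (5,6,0)_12 → 341
341 = (2,4,5)_12 → 197
197 = (1,4,5)_12 → 190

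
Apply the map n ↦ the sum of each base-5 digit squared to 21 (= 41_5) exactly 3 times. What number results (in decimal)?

21 = (4,1)_5 → 4² + 1² = 16 + 1 = 17
17 = (3,2)_5 → 3² + 2² = 9 + 4 = 13
13 = (2,3)_5 → 2² + 3² = 4 + 9 = 13

13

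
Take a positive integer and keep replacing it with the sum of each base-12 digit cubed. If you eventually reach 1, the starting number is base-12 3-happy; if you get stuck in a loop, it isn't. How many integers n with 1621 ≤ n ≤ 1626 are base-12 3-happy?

1621: 1621 → 1359 → 881 → 342 → 288 → 8 → 512 → 755 → 1464 → 1008 → 343 → 415 → 1351 → 1136 → 1855 → 1344 → 793 → 342  (repeats 342)
1622: 1622 → 1366 → 1854 → 1217 → 762 → 368 → 736 → 190 → 1028 → 856 → 1520 → 1728 → 1  (reaches 1)
1623: 1623 → 1385 → 1197 → 1268 → 1753 → 10 → 1000 → 1611 → 1366 → 1854 → 1217 → 762 → 368 → 736 → 190 → 1028 → 856 → 1520 → 1728 → 1  (reaches 1)
1624: 1624 → 1422 → 1945 → 219 → 244 → 577 → 65 → 250 → 1513 → 1217 → 762 → 368 → 736 → 190 → 1028 → 856 → 1520 → 1728 → 1  (reaches 1)
1625: 1625 → 1483 → 1370 → 953 → 684 → 793 → 342 → 288 → 8 → 512 → 755 → 1464 → 1008 → 343 → 415 → 1351 → 1136 → 1855 → 1344 → 793  (repeats 793)
1626: 1626 → 1574 → 2339 → 1404 → 1458 → 1217 → 762 → 368 → 736 → 190 → 1028 → 856 → 1520 → 1728 → 1  (reaches 1)
base-12 3-happy: 1622, 1623, 1624, 1626

4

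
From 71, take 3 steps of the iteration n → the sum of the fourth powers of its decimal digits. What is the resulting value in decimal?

71 → 7⁴ + 1⁴ = 2401 + 1 = 2402
2402 → 2⁴ + 4⁴ + 0⁴ + 2⁴ = 16 + 256 + 0 + 16 = 288
288 → 2⁴ + 8⁴ + 8⁴ = 16 + 4096 + 4096 = 8208

8208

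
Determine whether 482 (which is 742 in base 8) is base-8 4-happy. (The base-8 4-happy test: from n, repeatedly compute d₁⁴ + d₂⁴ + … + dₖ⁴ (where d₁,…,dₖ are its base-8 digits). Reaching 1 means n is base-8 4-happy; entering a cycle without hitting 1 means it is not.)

482 = (7,4,2)_8 → 7⁴ + 4⁴ + 2⁴ = 2401 + 256 + 16 = 2673
2673 = (5,1,6,1)_8 → 5⁴ + 1⁴ + 6⁴ + 1⁴ = 625 + 1 + 1296 + 1 = 1923
1923 = (3,6,0,3)_8 → 3⁴ + 6⁴ + 0⁴ + 3⁴ = 81 + 1296 + 0 + 81 = 1458
1458 = (2,6,6,2)_8 → 2⁴ + 6⁴ + 6⁴ + 2⁴ = 16 + 1296 + 1296 + 16 = 2624
2624 = (5,1,0,0)_8 → 5⁴ + 1⁴ + 0⁴ + 0⁴ = 625 + 1 + 0 + 0 = 626
626 = (1,1,6,2)_8 → 1⁴ + 1⁴ + 6⁴ + 2⁴ = 1 + 1 + 1296 + 16 = 1314
1314 = (2,4,4,2)_8 → 2⁴ + 4⁴ + 4⁴ + 2⁴ = 16 + 256 + 256 + 16 = 544
544 = (1,0,4,0)_8 → 1⁴ + 0⁴ + 4⁴ + 0⁴ = 1 + 0 + 256 + 0 = 257
257 = (4,0,1)_8 → 4⁴ + 0⁴ + 1⁴ = 256 + 0 + 1 = 257  — 257 already seen; the sequence cycles without reaching 1.

not base-8 4-happy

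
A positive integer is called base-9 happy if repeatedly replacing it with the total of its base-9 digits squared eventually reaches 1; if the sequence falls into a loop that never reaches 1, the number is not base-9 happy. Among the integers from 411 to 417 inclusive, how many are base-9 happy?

411: 411 → 61 → 85 → 17 → 65 → 53 → 89 → 65  (repeats 65)
412: 412 → 74 → 68 → 74  (repeats 74)
413: 413 → 89 → 65 → 53 → 89  (repeats 89)
414: 414 → 26 → 68 → 74 → 68  (repeats 68)
415: 415 → 27 → 9 → 1  (reaches 1)
416: 416 → 30 → 18 → 4 → 16 → 50 → 50  (repeats 50)
417: 417 → 35 → 73 → 65 → 53 → 89 → 65  (repeats 65)
base-9 happy: 415

1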